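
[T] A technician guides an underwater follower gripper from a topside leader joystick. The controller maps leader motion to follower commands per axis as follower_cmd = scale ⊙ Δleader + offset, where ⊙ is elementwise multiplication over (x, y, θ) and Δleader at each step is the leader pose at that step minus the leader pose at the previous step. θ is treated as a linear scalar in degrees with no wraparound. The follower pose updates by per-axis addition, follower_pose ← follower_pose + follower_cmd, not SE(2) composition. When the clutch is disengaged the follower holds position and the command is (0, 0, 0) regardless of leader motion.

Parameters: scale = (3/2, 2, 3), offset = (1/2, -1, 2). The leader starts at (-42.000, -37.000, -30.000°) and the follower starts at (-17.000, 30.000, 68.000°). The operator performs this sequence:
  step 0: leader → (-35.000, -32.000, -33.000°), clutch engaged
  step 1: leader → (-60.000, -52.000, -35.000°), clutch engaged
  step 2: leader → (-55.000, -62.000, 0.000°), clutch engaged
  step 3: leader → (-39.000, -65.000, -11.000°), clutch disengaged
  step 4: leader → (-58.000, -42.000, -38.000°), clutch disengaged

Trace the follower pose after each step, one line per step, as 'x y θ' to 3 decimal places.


step 0: Δleader=(7.000, 5.000, -3.000°), engaged; cmd=(11.000, 9.000, -7.000°) → follower=(-6.000, 39.000, 61.000°)
step 1: Δleader=(-25.000, -20.000, -2.000°), engaged; cmd=(-37.000, -41.000, -4.000°) → follower=(-43.000, -2.000, 57.000°)
step 2: Δleader=(5.000, -10.000, 35.000°), engaged; cmd=(8.000, -21.000, 107.000°) → follower=(-35.000, -23.000, 164.000°)
step 3: Δleader=(16.000, -3.000, -11.000°), disengaged; cmd=(0,0,0) → follower holds at (-35.000, -23.000, 164.000°)
step 4: Δleader=(-19.000, 23.000, -27.000°), disengaged; cmd=(0,0,0) → follower holds at (-35.000, -23.000, 164.000°)

-6.000 39.000 61.000
-43.000 -2.000 57.000
-35.000 -23.000 164.000
-35.000 -23.000 164.000
-35.000 -23.000 164.000


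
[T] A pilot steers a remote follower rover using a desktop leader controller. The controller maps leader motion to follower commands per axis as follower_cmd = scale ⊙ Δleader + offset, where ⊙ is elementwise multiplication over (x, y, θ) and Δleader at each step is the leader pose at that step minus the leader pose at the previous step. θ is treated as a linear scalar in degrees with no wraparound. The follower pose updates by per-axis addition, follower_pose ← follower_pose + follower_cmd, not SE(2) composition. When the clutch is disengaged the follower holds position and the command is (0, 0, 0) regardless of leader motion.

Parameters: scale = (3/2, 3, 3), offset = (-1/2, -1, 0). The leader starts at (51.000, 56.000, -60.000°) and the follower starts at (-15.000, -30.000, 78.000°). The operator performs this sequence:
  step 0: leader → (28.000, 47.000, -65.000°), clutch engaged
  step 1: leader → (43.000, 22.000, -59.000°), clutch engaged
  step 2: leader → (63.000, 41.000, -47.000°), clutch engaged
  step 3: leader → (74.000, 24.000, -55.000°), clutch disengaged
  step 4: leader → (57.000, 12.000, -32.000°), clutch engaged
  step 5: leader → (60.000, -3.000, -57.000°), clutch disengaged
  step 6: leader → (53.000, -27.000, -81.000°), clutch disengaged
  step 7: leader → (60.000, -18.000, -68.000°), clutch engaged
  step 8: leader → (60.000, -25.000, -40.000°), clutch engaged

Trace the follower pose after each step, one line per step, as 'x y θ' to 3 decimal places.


step 0: Δleader=(-23.000, -9.000, -5.000°), engaged; cmd=(-35.000, -28.000, -15.000°) → follower=(-50.000, -58.000, 63.000°)
step 1: Δleader=(15.000, -25.000, 6.000°), engaged; cmd=(22.000, -76.000, 18.000°) → follower=(-28.000, -134.000, 81.000°)
step 2: Δleader=(20.000, 19.000, 12.000°), engaged; cmd=(29.500, 56.000, 36.000°) → follower=(1.500, -78.000, 117.000°)
step 3: Δleader=(11.000, -17.000, -8.000°), disengaged; cmd=(0,0,0) → follower holds at (1.500, -78.000, 117.000°)
step 4: Δleader=(-17.000, -12.000, 23.000°), engaged; cmd=(-26.000, -37.000, 69.000°) → follower=(-24.500, -115.000, 186.000°)
step 5: Δleader=(3.000, -15.000, -25.000°), disengaged; cmd=(0,0,0) → follower holds at (-24.500, -115.000, 186.000°)
step 6: Δleader=(-7.000, -24.000, -24.000°), disengaged; cmd=(0,0,0) → follower holds at (-24.500, -115.000, 186.000°)
step 7: Δleader=(7.000, 9.000, 13.000°), engaged; cmd=(10.000, 26.000, 39.000°) → follower=(-14.500, -89.000, 225.000°)
step 8: Δleader=(0.000, -7.000, 28.000°), engaged; cmd=(-0.500, -22.000, 84.000°) → follower=(-15.000, -111.000, 309.000°)

-50.000 -58.000 63.000
-28.000 -134.000 81.000
1.500 -78.000 117.000
1.500 -78.000 117.000
-24.500 -115.000 186.000
-24.500 -115.000 186.000
-24.500 -115.000 186.000
-14.500 -89.000 225.000
-15.000 -111.000 309.000


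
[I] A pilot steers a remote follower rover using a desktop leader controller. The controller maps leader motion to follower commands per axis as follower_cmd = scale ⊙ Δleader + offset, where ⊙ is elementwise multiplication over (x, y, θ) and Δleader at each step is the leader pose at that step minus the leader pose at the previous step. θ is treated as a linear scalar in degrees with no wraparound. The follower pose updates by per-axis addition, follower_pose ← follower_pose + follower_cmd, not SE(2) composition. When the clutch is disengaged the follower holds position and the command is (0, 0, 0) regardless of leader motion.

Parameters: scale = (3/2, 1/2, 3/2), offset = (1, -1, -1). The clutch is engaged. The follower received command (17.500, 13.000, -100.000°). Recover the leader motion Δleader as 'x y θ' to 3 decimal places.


11.000 28.000 -66.000

axis x: (17.500 − 1) / (3/2) = 11.000
axis y: (13.000 − -1) / (1/2) = 28.000
axis θ: (-100.000 − -1) / (3/2) = -66.000


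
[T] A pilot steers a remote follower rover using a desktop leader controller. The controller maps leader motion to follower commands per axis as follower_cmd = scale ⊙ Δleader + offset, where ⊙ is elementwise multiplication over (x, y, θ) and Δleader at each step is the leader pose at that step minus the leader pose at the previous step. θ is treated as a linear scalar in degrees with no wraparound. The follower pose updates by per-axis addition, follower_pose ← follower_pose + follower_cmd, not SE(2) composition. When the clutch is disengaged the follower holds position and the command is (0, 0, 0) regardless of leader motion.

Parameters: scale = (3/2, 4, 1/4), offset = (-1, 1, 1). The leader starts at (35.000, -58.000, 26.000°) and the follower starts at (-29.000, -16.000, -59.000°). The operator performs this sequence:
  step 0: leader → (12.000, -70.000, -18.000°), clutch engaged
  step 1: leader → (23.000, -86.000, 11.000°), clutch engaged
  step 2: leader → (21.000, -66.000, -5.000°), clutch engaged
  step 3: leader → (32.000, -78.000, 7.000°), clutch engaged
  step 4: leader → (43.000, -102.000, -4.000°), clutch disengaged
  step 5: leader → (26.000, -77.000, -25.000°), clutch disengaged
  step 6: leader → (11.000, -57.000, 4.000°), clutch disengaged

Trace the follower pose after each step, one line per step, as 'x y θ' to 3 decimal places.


-64.500 -63.000 -69.000
-49.000 -126.000 -60.750
-53.000 -45.000 -63.750
-37.500 -92.000 -59.750
-37.500 -92.000 -59.750
-37.500 -92.000 -59.750
-37.500 -92.000 -59.750

step 0: Δleader=(-23.000, -12.000, -44.000°), engaged; cmd=(-35.500, -47.000, -10.000°) → follower=(-64.500, -63.000, -69.000°)
step 1: Δleader=(11.000, -16.000, 29.000°), engaged; cmd=(15.500, -63.000, 8.250°) → follower=(-49.000, -126.000, -60.750°)
step 2: Δleader=(-2.000, 20.000, -16.000°), engaged; cmd=(-4.000, 81.000, -3.000°) → follower=(-53.000, -45.000, -63.750°)
step 3: Δleader=(11.000, -12.000, 12.000°), engaged; cmd=(15.500, -47.000, 4.000°) → follower=(-37.500, -92.000, -59.750°)
step 4: Δleader=(11.000, -24.000, -11.000°), disengaged; cmd=(0,0,0) → follower holds at (-37.500, -92.000, -59.750°)
step 5: Δleader=(-17.000, 25.000, -21.000°), disengaged; cmd=(0,0,0) → follower holds at (-37.500, -92.000, -59.750°)
step 6: Δleader=(-15.000, 20.000, 29.000°), disengaged; cmd=(0,0,0) → follower holds at (-37.500, -92.000, -59.750°)


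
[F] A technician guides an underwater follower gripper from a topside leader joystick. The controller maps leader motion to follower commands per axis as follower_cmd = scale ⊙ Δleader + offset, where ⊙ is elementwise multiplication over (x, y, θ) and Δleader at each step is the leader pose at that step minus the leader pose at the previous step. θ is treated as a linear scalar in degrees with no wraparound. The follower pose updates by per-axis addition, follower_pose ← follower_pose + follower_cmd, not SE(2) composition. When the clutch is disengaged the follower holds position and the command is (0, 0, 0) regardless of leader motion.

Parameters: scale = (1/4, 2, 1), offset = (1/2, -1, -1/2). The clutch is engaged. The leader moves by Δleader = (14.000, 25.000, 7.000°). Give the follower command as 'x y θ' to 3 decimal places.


4.000 49.000 6.500

axis x: 1/4·14.000 + 1/2 = 4.000
axis y: 2·25.000 + -1 = 49.000
axis θ: 1·7.000 + -1/2 = 6.500


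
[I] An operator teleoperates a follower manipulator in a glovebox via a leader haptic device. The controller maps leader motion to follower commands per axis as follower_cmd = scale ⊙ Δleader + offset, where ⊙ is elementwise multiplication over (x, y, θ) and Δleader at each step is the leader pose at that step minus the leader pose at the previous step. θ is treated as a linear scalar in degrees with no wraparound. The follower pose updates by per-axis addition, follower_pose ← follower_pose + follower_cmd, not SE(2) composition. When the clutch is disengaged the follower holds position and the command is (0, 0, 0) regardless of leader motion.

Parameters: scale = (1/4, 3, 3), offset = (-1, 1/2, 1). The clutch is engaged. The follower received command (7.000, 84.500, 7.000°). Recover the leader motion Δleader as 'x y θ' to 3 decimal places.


axis x: (7.000 − -1) / (1/4) = 32.000
axis y: (84.500 − 1/2) / (3) = 28.000
axis θ: (7.000 − 1) / (3) = 2.000

32.000 28.000 2.000


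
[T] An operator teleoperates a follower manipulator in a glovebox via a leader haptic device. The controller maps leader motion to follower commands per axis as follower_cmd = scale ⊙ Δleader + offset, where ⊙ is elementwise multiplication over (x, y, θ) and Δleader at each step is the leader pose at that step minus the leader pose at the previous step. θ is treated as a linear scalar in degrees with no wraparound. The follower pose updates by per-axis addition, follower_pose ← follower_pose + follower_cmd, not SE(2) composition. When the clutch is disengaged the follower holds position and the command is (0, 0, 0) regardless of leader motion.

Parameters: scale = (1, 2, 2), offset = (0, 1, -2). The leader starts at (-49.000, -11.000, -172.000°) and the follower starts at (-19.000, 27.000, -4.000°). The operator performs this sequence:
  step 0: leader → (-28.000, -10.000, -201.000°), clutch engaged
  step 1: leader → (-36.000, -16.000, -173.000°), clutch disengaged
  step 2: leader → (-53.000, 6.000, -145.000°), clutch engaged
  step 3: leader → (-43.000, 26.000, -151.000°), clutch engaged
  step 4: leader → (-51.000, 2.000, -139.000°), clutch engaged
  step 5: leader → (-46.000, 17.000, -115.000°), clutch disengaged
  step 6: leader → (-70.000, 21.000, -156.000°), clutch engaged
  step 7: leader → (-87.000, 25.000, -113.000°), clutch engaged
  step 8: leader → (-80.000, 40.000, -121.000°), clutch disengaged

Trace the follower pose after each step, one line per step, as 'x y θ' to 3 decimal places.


2.000 30.000 -64.000
2.000 30.000 -64.000
-15.000 75.000 -10.000
-5.000 116.000 -24.000
-13.000 69.000 -2.000
-13.000 69.000 -2.000
-37.000 78.000 -86.000
-54.000 87.000 -2.000
-54.000 87.000 -2.000

step 0: Δleader=(21.000, 1.000, -29.000°), engaged; cmd=(21.000, 3.000, -60.000°) → follower=(2.000, 30.000, -64.000°)
step 1: Δleader=(-8.000, -6.000, 28.000°), disengaged; cmd=(0,0,0) → follower holds at (2.000, 30.000, -64.000°)
step 2: Δleader=(-17.000, 22.000, 28.000°), engaged; cmd=(-17.000, 45.000, 54.000°) → follower=(-15.000, 75.000, -10.000°)
step 3: Δleader=(10.000, 20.000, -6.000°), engaged; cmd=(10.000, 41.000, -14.000°) → follower=(-5.000, 116.000, -24.000°)
step 4: Δleader=(-8.000, -24.000, 12.000°), engaged; cmd=(-8.000, -47.000, 22.000°) → follower=(-13.000, 69.000, -2.000°)
step 5: Δleader=(5.000, 15.000, 24.000°), disengaged; cmd=(0,0,0) → follower holds at (-13.000, 69.000, -2.000°)
step 6: Δleader=(-24.000, 4.000, -41.000°), engaged; cmd=(-24.000, 9.000, -84.000°) → follower=(-37.000, 78.000, -86.000°)
step 7: Δleader=(-17.000, 4.000, 43.000°), engaged; cmd=(-17.000, 9.000, 84.000°) → follower=(-54.000, 87.000, -2.000°)
step 8: Δleader=(7.000, 15.000, -8.000°), disengaged; cmd=(0,0,0) → follower holds at (-54.000, 87.000, -2.000°)


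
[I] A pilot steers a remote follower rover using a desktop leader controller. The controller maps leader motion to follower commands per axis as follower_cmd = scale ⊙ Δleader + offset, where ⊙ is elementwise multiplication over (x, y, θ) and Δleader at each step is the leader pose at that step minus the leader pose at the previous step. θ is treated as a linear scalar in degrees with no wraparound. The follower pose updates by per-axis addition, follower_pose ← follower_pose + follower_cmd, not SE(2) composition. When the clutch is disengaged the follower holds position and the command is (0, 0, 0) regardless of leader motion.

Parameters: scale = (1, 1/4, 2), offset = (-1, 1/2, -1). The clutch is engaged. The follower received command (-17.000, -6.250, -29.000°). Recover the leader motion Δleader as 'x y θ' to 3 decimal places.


-16.000 -27.000 -14.000

axis x: (-17.000 − -1) / (1) = -16.000
axis y: (-6.250 − 1/2) / (1/4) = -27.000
axis θ: (-29.000 − -1) / (2) = -14.000


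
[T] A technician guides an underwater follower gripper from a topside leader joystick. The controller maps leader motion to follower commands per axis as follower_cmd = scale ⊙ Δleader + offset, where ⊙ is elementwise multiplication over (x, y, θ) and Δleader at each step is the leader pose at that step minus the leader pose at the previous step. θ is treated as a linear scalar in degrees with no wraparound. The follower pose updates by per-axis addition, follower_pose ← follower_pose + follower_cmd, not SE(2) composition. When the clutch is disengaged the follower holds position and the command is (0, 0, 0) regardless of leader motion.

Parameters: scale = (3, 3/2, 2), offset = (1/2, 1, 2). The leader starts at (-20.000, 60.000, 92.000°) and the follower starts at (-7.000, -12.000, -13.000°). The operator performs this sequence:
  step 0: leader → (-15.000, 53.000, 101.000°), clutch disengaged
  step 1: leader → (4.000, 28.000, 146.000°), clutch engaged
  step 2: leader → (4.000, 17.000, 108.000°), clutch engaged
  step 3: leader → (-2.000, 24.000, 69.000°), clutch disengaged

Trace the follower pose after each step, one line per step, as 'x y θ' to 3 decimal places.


-7.000 -12.000 -13.000
50.500 -48.500 79.000
51.000 -64.000 5.000
51.000 -64.000 5.000

step 0: Δleader=(5.000, -7.000, 9.000°), disengaged; cmd=(0,0,0) → follower holds at (-7.000, -12.000, -13.000°)
step 1: Δleader=(19.000, -25.000, 45.000°), engaged; cmd=(57.500, -36.500, 92.000°) → follower=(50.500, -48.500, 79.000°)
step 2: Δleader=(0.000, -11.000, -38.000°), engaged; cmd=(0.500, -15.500, -74.000°) → follower=(51.000, -64.000, 5.000°)
step 3: Δleader=(-6.000, 7.000, -39.000°), disengaged; cmd=(0,0,0) → follower holds at (51.000, -64.000, 5.000°)


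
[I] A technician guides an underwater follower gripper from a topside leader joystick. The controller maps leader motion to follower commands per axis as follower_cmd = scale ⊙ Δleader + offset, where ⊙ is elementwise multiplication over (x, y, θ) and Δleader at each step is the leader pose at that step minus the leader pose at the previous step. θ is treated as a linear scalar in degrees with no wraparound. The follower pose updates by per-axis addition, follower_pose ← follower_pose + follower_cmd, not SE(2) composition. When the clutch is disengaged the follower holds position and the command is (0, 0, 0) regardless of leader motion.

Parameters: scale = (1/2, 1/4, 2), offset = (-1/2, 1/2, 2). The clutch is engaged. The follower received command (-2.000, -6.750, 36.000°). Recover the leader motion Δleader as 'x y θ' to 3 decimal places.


axis x: (-2.000 − -1/2) / (1/2) = -3.000
axis y: (-6.750 − 1/2) / (1/4) = -29.000
axis θ: (36.000 − 2) / (2) = 17.000

-3.000 -29.000 17.000


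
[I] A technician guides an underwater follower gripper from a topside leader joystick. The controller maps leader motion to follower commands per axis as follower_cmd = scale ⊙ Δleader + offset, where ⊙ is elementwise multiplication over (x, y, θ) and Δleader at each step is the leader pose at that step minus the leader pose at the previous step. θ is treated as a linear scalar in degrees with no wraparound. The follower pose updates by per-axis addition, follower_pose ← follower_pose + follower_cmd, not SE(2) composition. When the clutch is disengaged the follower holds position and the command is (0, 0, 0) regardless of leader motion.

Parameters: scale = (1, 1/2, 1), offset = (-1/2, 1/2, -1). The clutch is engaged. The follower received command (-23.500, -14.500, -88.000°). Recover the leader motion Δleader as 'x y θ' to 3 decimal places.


axis x: (-23.500 − -1/2) / (1) = -23.000
axis y: (-14.500 − 1/2) / (1/2) = -30.000
axis θ: (-88.000 − -1) / (1) = -87.000

-23.000 -30.000 -87.000


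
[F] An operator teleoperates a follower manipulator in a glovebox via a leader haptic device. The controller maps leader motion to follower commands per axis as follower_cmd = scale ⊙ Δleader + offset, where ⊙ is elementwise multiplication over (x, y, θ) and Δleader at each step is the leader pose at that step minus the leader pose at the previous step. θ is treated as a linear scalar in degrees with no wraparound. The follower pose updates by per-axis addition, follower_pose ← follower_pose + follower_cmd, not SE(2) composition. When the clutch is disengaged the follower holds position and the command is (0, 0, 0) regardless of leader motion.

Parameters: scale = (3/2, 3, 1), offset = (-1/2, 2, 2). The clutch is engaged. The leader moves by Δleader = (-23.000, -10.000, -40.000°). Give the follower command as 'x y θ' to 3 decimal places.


axis x: 3/2·-23.000 + -1/2 = -35.000
axis y: 3·-10.000 + 2 = -28.000
axis θ: 1·-40.000 + 2 = -38.000

-35.000 -28.000 -38.000


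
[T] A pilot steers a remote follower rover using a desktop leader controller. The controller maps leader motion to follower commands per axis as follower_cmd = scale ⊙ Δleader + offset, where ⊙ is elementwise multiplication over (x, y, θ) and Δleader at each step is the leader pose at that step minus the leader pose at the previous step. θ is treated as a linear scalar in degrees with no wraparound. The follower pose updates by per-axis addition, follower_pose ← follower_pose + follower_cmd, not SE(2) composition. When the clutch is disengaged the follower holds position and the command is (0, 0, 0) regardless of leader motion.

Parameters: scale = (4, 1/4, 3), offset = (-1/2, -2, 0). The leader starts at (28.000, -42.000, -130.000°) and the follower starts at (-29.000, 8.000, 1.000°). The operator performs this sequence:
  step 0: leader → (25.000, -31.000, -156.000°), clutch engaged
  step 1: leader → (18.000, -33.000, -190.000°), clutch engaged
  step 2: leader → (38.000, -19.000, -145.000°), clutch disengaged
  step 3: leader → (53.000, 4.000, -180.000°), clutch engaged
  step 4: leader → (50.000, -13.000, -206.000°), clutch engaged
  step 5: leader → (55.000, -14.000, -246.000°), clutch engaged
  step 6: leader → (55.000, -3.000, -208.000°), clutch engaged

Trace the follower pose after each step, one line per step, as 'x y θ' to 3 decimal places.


-41.500 8.750 -77.000
-70.000 6.250 -179.000
-70.000 6.250 -179.000
-10.500 10.000 -284.000
-23.000 3.750 -362.000
-3.500 1.500 -482.000
-4.000 2.250 -368.000

step 0: Δleader=(-3.000, 11.000, -26.000°), engaged; cmd=(-12.500, 0.750, -78.000°) → follower=(-41.500, 8.750, -77.000°)
step 1: Δleader=(-7.000, -2.000, -34.000°), engaged; cmd=(-28.500, -2.500, -102.000°) → follower=(-70.000, 6.250, -179.000°)
step 2: Δleader=(20.000, 14.000, 45.000°), disengaged; cmd=(0,0,0) → follower holds at (-70.000, 6.250, -179.000°)
step 3: Δleader=(15.000, 23.000, -35.000°), engaged; cmd=(59.500, 3.750, -105.000°) → follower=(-10.500, 10.000, -284.000°)
step 4: Δleader=(-3.000, -17.000, -26.000°), engaged; cmd=(-12.500, -6.250, -78.000°) → follower=(-23.000, 3.750, -362.000°)
step 5: Δleader=(5.000, -1.000, -40.000°), engaged; cmd=(19.500, -2.250, -120.000°) → follower=(-3.500, 1.500, -482.000°)
step 6: Δleader=(0.000, 11.000, 38.000°), engaged; cmd=(-0.500, 0.750, 114.000°) → follower=(-4.000, 2.250, -368.000°)


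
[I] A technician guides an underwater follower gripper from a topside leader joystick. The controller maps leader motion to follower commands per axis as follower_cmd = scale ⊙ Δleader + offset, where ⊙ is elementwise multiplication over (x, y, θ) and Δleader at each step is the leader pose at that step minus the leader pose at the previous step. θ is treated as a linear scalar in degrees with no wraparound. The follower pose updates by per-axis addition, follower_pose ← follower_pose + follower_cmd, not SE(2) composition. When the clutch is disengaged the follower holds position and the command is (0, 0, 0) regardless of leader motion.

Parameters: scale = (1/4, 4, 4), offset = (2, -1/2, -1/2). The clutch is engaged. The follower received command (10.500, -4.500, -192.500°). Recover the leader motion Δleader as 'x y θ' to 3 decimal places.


34.000 -1.000 -48.000

axis x: (10.500 − 2) / (1/4) = 34.000
axis y: (-4.500 − -1/2) / (4) = -1.000
axis θ: (-192.500 − -1/2) / (4) = -48.000


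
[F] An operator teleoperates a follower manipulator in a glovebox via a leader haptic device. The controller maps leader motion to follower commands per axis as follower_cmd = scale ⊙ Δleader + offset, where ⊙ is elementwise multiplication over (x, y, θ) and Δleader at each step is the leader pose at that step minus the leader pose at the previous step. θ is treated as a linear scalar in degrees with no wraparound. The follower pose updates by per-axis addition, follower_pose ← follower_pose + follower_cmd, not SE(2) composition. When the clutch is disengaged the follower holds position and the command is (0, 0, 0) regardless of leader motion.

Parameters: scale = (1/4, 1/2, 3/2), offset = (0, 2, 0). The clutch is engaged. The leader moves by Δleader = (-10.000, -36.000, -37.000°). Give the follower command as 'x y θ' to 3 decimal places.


axis x: 1/4·-10.000 + 0 = -2.500
axis y: 1/2·-36.000 + 2 = -16.000
axis θ: 3/2·-37.000 + 0 = -55.500

-2.500 -16.000 -55.500


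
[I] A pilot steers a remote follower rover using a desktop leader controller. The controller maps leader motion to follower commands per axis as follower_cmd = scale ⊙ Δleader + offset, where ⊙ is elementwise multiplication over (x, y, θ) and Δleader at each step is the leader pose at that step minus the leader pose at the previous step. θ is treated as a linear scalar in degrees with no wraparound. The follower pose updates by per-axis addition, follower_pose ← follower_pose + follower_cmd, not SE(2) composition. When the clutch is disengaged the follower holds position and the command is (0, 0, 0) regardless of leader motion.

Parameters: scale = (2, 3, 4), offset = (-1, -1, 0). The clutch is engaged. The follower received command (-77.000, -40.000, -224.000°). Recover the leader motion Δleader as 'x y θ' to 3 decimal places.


axis x: (-77.000 − -1) / (2) = -38.000
axis y: (-40.000 − -1) / (3) = -13.000
axis θ: (-224.000 − 0) / (4) = -56.000

-38.000 -13.000 -56.000


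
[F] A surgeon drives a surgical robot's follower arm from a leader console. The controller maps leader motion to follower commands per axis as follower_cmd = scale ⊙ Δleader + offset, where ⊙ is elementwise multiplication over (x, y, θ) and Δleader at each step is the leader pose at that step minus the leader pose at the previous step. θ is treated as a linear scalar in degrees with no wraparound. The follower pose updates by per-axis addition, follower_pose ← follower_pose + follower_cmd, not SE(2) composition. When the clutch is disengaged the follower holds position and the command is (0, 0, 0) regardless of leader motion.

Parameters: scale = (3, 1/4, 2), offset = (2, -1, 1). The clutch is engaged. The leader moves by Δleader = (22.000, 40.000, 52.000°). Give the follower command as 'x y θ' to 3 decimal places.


axis x: 3·22.000 + 2 = 68.000
axis y: 1/4·40.000 + -1 = 9.000
axis θ: 2·52.000 + 1 = 105.000

68.000 9.000 105.000


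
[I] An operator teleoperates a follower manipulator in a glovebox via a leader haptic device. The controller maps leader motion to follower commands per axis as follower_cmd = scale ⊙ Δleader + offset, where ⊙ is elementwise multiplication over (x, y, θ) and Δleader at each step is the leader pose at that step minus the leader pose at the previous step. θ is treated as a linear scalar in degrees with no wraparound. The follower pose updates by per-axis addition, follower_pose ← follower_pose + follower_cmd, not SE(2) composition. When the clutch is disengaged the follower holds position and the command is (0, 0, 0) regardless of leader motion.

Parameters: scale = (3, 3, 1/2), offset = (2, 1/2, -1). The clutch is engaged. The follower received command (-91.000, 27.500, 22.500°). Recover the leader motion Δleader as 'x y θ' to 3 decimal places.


axis x: (-91.000 − 2) / (3) = -31.000
axis y: (27.500 − 1/2) / (3) = 9.000
axis θ: (22.500 − -1) / (1/2) = 47.000

-31.000 9.000 47.000


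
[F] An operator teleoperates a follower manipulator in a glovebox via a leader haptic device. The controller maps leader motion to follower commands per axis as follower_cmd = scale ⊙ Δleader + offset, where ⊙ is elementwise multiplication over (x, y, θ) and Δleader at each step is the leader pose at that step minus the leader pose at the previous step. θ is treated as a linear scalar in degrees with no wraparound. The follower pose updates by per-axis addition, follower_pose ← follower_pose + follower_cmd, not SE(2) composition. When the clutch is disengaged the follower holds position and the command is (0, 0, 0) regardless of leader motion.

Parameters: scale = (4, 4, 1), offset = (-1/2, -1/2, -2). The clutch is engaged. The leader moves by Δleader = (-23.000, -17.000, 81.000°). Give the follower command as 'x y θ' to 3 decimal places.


-92.500 -68.500 79.000

axis x: 4·-23.000 + -1/2 = -92.500
axis y: 4·-17.000 + -1/2 = -68.500
axis θ: 1·81.000 + -2 = 79.000


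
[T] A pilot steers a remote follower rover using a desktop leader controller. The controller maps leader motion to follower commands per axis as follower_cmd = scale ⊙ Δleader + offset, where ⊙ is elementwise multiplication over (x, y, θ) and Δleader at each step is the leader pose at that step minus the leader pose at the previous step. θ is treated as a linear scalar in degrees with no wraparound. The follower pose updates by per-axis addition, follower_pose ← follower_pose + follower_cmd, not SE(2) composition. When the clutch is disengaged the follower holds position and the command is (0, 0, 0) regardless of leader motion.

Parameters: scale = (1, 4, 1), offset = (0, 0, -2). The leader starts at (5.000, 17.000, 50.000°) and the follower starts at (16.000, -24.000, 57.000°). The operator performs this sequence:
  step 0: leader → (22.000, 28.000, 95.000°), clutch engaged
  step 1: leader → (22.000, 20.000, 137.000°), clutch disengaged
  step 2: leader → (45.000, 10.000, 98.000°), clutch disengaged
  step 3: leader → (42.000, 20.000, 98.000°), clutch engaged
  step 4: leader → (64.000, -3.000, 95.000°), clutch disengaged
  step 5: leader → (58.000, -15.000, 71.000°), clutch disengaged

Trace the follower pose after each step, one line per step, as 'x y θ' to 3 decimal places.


33.000 20.000 100.000
33.000 20.000 100.000
33.000 20.000 100.000
30.000 60.000 98.000
30.000 60.000 98.000
30.000 60.000 98.000

step 0: Δleader=(17.000, 11.000, 45.000°), engaged; cmd=(17.000, 44.000, 43.000°) → follower=(33.000, 20.000, 100.000°)
step 1: Δleader=(0.000, -8.000, 42.000°), disengaged; cmd=(0,0,0) → follower holds at (33.000, 20.000, 100.000°)
step 2: Δleader=(23.000, -10.000, -39.000°), disengaged; cmd=(0,0,0) → follower holds at (33.000, 20.000, 100.000°)
step 3: Δleader=(-3.000, 10.000, 0.000°), engaged; cmd=(-3.000, 40.000, -2.000°) → follower=(30.000, 60.000, 98.000°)
step 4: Δleader=(22.000, -23.000, -3.000°), disengaged; cmd=(0,0,0) → follower holds at (30.000, 60.000, 98.000°)
step 5: Δleader=(-6.000, -12.000, -24.000°), disengaged; cmd=(0,0,0) → follower holds at (30.000, 60.000, 98.000°)


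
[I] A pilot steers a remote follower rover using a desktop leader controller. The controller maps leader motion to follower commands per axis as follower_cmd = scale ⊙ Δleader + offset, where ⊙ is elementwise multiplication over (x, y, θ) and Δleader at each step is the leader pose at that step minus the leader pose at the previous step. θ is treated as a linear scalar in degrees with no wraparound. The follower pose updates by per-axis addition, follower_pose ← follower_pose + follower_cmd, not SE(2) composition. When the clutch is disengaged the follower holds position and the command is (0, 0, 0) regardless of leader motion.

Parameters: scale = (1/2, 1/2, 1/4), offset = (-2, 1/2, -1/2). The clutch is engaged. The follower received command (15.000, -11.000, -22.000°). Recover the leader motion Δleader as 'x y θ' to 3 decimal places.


34.000 -23.000 -86.000

axis x: (15.000 − -2) / (1/2) = 34.000
axis y: (-11.000 − 1/2) / (1/2) = -23.000
axis θ: (-22.000 − -1/2) / (1/4) = -86.000


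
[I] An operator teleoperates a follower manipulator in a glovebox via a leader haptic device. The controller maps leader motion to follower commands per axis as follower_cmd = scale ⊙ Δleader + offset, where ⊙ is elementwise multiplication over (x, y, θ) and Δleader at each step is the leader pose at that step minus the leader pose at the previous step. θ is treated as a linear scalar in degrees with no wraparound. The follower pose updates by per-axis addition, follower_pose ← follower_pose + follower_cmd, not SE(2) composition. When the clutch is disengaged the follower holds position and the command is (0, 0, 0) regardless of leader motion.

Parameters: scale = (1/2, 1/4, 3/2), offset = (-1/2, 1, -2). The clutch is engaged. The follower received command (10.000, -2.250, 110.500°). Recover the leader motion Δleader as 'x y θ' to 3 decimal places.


axis x: (10.000 − -1/2) / (1/2) = 21.000
axis y: (-2.250 − 1) / (1/4) = -13.000
axis θ: (110.500 − -2) / (3/2) = 75.000

21.000 -13.000 75.000


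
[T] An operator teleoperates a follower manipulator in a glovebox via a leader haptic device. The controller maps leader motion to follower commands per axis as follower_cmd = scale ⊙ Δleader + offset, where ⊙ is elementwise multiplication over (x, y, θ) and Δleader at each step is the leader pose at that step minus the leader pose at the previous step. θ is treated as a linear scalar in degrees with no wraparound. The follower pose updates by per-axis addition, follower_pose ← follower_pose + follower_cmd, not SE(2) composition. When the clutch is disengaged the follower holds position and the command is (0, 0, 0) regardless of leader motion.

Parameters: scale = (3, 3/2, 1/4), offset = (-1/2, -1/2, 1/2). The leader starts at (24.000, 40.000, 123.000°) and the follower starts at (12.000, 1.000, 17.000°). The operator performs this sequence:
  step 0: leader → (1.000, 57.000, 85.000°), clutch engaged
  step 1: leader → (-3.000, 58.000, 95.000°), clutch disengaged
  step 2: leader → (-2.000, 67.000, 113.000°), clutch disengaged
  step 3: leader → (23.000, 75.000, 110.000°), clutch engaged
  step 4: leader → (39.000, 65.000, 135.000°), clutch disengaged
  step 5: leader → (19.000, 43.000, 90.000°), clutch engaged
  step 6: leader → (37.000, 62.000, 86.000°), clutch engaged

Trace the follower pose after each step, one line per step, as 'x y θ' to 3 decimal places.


-57.500 26.000 8.000
-57.500 26.000 8.000
-57.500 26.000 8.000
17.000 37.500 7.750
17.000 37.500 7.750
-43.500 4.000 -3.000
10.000 32.000 -3.500

step 0: Δleader=(-23.000, 17.000, -38.000°), engaged; cmd=(-69.500, 25.000, -9.000°) → follower=(-57.500, 26.000, 8.000°)
step 1: Δleader=(-4.000, 1.000, 10.000°), disengaged; cmd=(0,0,0) → follower holds at (-57.500, 26.000, 8.000°)
step 2: Δleader=(1.000, 9.000, 18.000°), disengaged; cmd=(0,0,0) → follower holds at (-57.500, 26.000, 8.000°)
step 3: Δleader=(25.000, 8.000, -3.000°), engaged; cmd=(74.500, 11.500, -0.250°) → follower=(17.000, 37.500, 7.750°)
step 4: Δleader=(16.000, -10.000, 25.000°), disengaged; cmd=(0,0,0) → follower holds at (17.000, 37.500, 7.750°)
step 5: Δleader=(-20.000, -22.000, -45.000°), engaged; cmd=(-60.500, -33.500, -10.750°) → follower=(-43.500, 4.000, -3.000°)
step 6: Δleader=(18.000, 19.000, -4.000°), engaged; cmd=(53.500, 28.000, -0.500°) → follower=(10.000, 32.000, -3.500°)


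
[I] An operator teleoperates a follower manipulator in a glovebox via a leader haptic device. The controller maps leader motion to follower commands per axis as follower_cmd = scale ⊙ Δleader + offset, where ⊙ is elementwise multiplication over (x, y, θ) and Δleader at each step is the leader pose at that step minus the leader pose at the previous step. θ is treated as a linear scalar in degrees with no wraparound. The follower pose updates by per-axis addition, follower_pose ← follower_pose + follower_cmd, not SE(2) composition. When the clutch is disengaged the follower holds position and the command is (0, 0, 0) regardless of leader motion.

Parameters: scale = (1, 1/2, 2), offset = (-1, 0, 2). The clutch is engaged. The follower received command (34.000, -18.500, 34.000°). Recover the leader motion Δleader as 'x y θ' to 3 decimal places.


35.000 -37.000 16.000

axis x: (34.000 − -1) / (1) = 35.000
axis y: (-18.500 − 0) / (1/2) = -37.000
axis θ: (34.000 − 2) / (2) = 16.000


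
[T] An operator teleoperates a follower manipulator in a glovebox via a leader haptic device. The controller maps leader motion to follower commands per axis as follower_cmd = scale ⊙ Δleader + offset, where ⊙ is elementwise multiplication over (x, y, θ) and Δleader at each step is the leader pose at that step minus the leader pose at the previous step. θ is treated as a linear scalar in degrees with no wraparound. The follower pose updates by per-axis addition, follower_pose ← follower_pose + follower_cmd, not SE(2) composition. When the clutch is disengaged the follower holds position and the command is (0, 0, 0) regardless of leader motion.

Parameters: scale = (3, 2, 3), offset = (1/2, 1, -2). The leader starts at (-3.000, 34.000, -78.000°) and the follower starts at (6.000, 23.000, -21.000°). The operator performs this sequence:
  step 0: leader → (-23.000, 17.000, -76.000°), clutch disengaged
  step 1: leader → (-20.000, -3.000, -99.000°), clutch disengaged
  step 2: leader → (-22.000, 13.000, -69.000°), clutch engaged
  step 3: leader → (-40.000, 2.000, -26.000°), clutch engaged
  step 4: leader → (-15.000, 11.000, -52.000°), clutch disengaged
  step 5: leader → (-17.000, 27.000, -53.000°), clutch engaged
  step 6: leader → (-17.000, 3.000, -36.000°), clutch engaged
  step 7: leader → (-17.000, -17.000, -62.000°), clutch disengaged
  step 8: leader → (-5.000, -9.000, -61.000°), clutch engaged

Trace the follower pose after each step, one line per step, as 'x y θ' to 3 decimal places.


6.000 23.000 -21.000
6.000 23.000 -21.000
0.500 56.000 67.000
-53.000 35.000 194.000
-53.000 35.000 194.000
-58.500 68.000 189.000
-58.000 21.000 238.000
-58.000 21.000 238.000
-21.500 38.000 239.000

step 0: Δleader=(-20.000, -17.000, 2.000°), disengaged; cmd=(0,0,0) → follower holds at (6.000, 23.000, -21.000°)
step 1: Δleader=(3.000, -20.000, -23.000°), disengaged; cmd=(0,0,0) → follower holds at (6.000, 23.000, -21.000°)
step 2: Δleader=(-2.000, 16.000, 30.000°), engaged; cmd=(-5.500, 33.000, 88.000°) → follower=(0.500, 56.000, 67.000°)
step 3: Δleader=(-18.000, -11.000, 43.000°), engaged; cmd=(-53.500, -21.000, 127.000°) → follower=(-53.000, 35.000, 194.000°)
step 4: Δleader=(25.000, 9.000, -26.000°), disengaged; cmd=(0,0,0) → follower holds at (-53.000, 35.000, 194.000°)
step 5: Δleader=(-2.000, 16.000, -1.000°), engaged; cmd=(-5.500, 33.000, -5.000°) → follower=(-58.500, 68.000, 189.000°)
step 6: Δleader=(0.000, -24.000, 17.000°), engaged; cmd=(0.500, -47.000, 49.000°) → follower=(-58.000, 21.000, 238.000°)
step 7: Δleader=(0.000, -20.000, -26.000°), disengaged; cmd=(0,0,0) → follower holds at (-58.000, 21.000, 238.000°)
step 8: Δleader=(12.000, 8.000, 1.000°), engaged; cmd=(36.500, 17.000, 1.000°) → follower=(-21.500, 38.000, 239.000°)


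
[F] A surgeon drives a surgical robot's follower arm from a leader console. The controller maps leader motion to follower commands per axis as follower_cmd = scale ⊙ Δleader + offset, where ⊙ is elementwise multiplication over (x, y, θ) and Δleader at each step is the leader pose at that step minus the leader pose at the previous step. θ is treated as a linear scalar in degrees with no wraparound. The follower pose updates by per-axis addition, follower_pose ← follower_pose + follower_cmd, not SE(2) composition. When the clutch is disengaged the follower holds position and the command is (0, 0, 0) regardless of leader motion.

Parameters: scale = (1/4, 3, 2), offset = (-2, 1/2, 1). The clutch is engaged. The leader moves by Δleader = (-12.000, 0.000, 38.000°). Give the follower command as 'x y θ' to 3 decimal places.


-5.000 0.500 77.000

axis x: 1/4·-12.000 + -2 = -5.000
axis y: 3·0.000 + 1/2 = 0.500
axis θ: 2·38.000 + 1 = 77.000


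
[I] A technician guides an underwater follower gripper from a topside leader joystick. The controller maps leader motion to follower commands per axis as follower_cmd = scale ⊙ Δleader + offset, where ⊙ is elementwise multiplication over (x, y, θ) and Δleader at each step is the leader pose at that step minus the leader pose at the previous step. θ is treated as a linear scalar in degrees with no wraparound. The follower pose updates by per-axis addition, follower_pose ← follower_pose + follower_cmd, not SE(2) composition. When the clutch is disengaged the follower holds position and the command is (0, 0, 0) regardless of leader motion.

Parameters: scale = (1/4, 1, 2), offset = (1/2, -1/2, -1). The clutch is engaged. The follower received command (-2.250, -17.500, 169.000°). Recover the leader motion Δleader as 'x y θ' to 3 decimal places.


-11.000 -17.000 85.000

axis x: (-2.250 − 1/2) / (1/4) = -11.000
axis y: (-17.500 − -1/2) / (1) = -17.000
axis θ: (169.000 − -1) / (2) = 85.000


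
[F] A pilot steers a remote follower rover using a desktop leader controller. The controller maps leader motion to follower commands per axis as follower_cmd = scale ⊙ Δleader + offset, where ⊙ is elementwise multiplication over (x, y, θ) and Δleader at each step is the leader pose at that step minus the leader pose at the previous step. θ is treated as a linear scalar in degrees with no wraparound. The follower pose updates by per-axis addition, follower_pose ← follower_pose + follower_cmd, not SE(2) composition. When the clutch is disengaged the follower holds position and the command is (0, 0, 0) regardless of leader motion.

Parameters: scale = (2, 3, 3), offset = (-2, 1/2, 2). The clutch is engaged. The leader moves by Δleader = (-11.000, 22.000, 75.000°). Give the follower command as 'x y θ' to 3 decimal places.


axis x: 2·-11.000 + -2 = -24.000
axis y: 3·22.000 + 1/2 = 66.500
axis θ: 3·75.000 + 2 = 227.000

-24.000 66.500 227.000
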